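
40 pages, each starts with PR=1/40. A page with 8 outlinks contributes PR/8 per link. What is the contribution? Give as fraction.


Initial PR = 1/40 = 1/40
Outlinks = 8
Contribution per link = PR / outlinks
= 1/40 / 8
= 1/320

1/320


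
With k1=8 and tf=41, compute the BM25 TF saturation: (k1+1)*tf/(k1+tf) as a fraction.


BM25 TF component = (k1+1)*tf / (k1+tf)
k1 = 8, tf = 41
Numerator = (8+1)*41 = 369
Denominator = 8 + 41 = 49
= 369/49 = 369/49

369/49


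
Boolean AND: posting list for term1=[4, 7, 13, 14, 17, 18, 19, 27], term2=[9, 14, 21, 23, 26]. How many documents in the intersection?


Boolean AND: find intersection of posting lists
term1 docs: [4, 7, 13, 14, 17, 18, 19, 27]
term2 docs: [9, 14, 21, 23, 26]
Intersection: [14]
|intersection| = 1

1


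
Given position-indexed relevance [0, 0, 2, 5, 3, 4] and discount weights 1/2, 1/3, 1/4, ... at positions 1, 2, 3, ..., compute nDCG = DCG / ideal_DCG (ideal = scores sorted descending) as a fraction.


Position discount weights w_i = 1/(i+1) for i=1..6:
Weights = [1/2, 1/3, 1/4, 1/5, 1/6, 1/7]
Actual relevance: [0, 0, 2, 5, 3, 4]
DCG = 0/2 + 0/3 + 2/4 + 5/5 + 3/6 + 4/7 = 18/7
Ideal relevance (sorted desc): [5, 4, 3, 2, 0, 0]
Ideal DCG = 5/2 + 4/3 + 3/4 + 2/5 + 0/6 + 0/7 = 299/60
nDCG = DCG / ideal_DCG = 18/7 / 299/60 = 1080/2093

1080/2093


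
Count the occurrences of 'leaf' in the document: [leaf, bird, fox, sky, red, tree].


Document has 6 words
Scanning for 'leaf':
Found at positions: [0]
Count = 1

1


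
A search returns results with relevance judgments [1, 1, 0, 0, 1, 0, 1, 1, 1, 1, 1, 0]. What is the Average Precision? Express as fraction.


Computing P@k for each relevant position:
Position 1: relevant, P@1 = 1/1 = 1
Position 2: relevant, P@2 = 2/2 = 1
Position 3: not relevant
Position 4: not relevant
Position 5: relevant, P@5 = 3/5 = 3/5
Position 6: not relevant
Position 7: relevant, P@7 = 4/7 = 4/7
Position 8: relevant, P@8 = 5/8 = 5/8
Position 9: relevant, P@9 = 6/9 = 2/3
Position 10: relevant, P@10 = 7/10 = 7/10
Position 11: relevant, P@11 = 8/11 = 8/11
Position 12: not relevant
Sum of P@k = 1 + 1 + 3/5 + 4/7 + 5/8 + 2/3 + 7/10 + 8/11 = 54427/9240
AP = 54427/9240 / 8 = 54427/73920

54427/73920


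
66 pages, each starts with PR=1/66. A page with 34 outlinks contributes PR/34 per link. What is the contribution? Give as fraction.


Initial PR = 1/66 = 1/66
Outlinks = 34
Contribution per link = PR / outlinks
= 1/66 / 34
= 1/2244

1/2244


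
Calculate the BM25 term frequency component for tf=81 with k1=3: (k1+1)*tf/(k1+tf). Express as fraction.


BM25 TF component = (k1+1)*tf / (k1+tf)
k1 = 3, tf = 81
Numerator = (3+1)*81 = 324
Denominator = 3 + 81 = 84
= 324/84 = 27/7

27/7


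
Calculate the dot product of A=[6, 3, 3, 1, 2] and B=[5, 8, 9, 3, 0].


Dot product = sum of element-wise products
A[0]*B[0] = 6*5 = 30
A[1]*B[1] = 3*8 = 24
A[2]*B[2] = 3*9 = 27
A[3]*B[3] = 1*3 = 3
A[4]*B[4] = 2*0 = 0
Sum = 30 + 24 + 27 + 3 + 0 = 84

84


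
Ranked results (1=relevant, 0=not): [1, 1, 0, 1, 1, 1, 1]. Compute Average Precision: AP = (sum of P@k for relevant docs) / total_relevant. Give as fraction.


Computing P@k for each relevant position:
Position 1: relevant, P@1 = 1/1 = 1
Position 2: relevant, P@2 = 2/2 = 1
Position 3: not relevant
Position 4: relevant, P@4 = 3/4 = 3/4
Position 5: relevant, P@5 = 4/5 = 4/5
Position 6: relevant, P@6 = 5/6 = 5/6
Position 7: relevant, P@7 = 6/7 = 6/7
Sum of P@k = 1 + 1 + 3/4 + 4/5 + 5/6 + 6/7 = 2201/420
AP = 2201/420 / 6 = 2201/2520

2201/2520


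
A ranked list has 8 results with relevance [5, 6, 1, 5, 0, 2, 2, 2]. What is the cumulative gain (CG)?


Cumulative Gain = sum of relevance scores
Position 1: rel=5, running sum=5
Position 2: rel=6, running sum=11
Position 3: rel=1, running sum=12
Position 4: rel=5, running sum=17
Position 5: rel=0, running sum=17
Position 6: rel=2, running sum=19
Position 7: rel=2, running sum=21
Position 8: rel=2, running sum=23
CG = 23

23


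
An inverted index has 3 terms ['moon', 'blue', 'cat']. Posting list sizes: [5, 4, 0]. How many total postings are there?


Summing posting list sizes:
'moon': 5 postings
'blue': 4 postings
'cat': 0 postings
Total = 5 + 4 + 0 = 9

9


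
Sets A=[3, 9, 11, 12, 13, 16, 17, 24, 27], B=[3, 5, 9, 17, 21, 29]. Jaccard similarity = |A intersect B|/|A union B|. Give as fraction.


A intersect B = [3, 9, 17]
|A intersect B| = 3
A union B = [3, 5, 9, 11, 12, 13, 16, 17, 21, 24, 27, 29]
|A union B| = 12
Jaccard = 3/12 = 1/4

1/4


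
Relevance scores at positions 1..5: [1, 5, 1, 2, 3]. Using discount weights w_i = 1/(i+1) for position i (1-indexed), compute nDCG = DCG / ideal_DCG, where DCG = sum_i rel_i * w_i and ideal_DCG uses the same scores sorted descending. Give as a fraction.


Position discount weights w_i = 1/(i+1) for i=1..5:
Weights = [1/2, 1/3, 1/4, 1/5, 1/6]
Actual relevance: [1, 5, 1, 2, 3]
DCG = 1/2 + 5/3 + 1/4 + 2/5 + 3/6 = 199/60
Ideal relevance (sorted desc): [5, 3, 2, 1, 1]
Ideal DCG = 5/2 + 3/3 + 2/4 + 1/5 + 1/6 = 131/30
nDCG = DCG / ideal_DCG = 199/60 / 131/30 = 199/262

199/262


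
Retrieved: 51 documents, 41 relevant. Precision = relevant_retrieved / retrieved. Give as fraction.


Precision = relevant_retrieved / total_retrieved
= 41 / 51
= 41 / (41 + 10)
= 41/51

41/51


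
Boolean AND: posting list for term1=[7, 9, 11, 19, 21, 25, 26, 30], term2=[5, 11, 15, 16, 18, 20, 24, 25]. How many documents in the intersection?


Boolean AND: find intersection of posting lists
term1 docs: [7, 9, 11, 19, 21, 25, 26, 30]
term2 docs: [5, 11, 15, 16, 18, 20, 24, 25]
Intersection: [11, 25]
|intersection| = 2

2


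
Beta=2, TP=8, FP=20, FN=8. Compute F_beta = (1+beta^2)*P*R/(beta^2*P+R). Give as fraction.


P = TP/(TP+FP) = 8/28 = 2/7
R = TP/(TP+FN) = 8/16 = 1/2
beta^2 = 2^2 = 4
(1 + beta^2) = 5
Numerator = (1+beta^2)*P*R = 5/7
Denominator = beta^2*P + R = 8/7 + 1/2 = 23/14
F_beta = 10/23

10/23


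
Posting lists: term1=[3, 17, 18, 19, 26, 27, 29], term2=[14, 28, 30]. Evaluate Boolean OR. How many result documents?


Boolean OR: find union of posting lists
term1 docs: [3, 17, 18, 19, 26, 27, 29]
term2 docs: [14, 28, 30]
Union: [3, 14, 17, 18, 19, 26, 27, 28, 29, 30]
|union| = 10

10


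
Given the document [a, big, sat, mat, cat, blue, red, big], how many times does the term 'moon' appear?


Document has 8 words
Scanning for 'moon':
Term not found in document
Count = 0

0


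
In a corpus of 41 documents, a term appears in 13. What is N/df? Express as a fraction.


IDF ratio = N / df
= 41 / 13
= 41/13

41/13


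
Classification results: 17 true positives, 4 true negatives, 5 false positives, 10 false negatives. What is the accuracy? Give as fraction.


Accuracy = (TP + TN) / (TP + TN + FP + FN)
TP + TN = 17 + 4 = 21
Total = 17 + 4 + 5 + 10 = 36
Accuracy = 21 / 36 = 7/12

7/12


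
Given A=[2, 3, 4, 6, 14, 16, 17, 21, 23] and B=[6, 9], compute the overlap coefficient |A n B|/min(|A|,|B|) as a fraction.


A intersect B = [6]
|A intersect B| = 1
min(|A|, |B|) = min(9, 2) = 2
Overlap = 1 / 2 = 1/2

1/2


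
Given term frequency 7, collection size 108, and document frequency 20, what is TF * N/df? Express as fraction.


TF * (N/df)
= 7 * (108/20)
= 7 * 27/5
= 189/5

189/5


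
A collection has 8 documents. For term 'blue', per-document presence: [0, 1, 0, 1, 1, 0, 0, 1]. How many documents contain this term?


Checking each document for 'blue':
Doc 1: absent
Doc 2: present
Doc 3: absent
Doc 4: present
Doc 5: present
Doc 6: absent
Doc 7: absent
Doc 8: present
df = sum of presences = 0 + 1 + 0 + 1 + 1 + 0 + 0 + 1 = 4

4


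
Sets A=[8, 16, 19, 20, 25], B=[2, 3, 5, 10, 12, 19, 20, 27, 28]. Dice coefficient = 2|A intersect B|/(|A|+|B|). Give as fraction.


A intersect B = [19, 20]
|A intersect B| = 2
|A| = 5, |B| = 9
Dice = 2*2 / (5+9)
= 4 / 14 = 2/7

2/7


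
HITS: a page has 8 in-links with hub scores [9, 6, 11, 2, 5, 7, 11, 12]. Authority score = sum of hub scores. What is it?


Authority = sum of hub scores of in-linkers
In-link 1: hub score = 9
In-link 2: hub score = 6
In-link 3: hub score = 11
In-link 4: hub score = 2
In-link 5: hub score = 5
In-link 6: hub score = 7
In-link 7: hub score = 11
In-link 8: hub score = 12
Authority = 9 + 6 + 11 + 2 + 5 + 7 + 11 + 12 = 63

63


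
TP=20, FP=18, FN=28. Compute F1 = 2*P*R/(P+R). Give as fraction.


F1 = 2 * P * R / (P + R)
P = TP/(TP+FP) = 20/38 = 10/19
R = TP/(TP+FN) = 20/48 = 5/12
2 * P * R = 2 * 10/19 * 5/12 = 25/57
P + R = 10/19 + 5/12 = 215/228
F1 = 25/57 / 215/228 = 20/43

20/43


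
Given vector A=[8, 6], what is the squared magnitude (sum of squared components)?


|A|^2 = sum of squared components
A[0]^2 = 8^2 = 64
A[1]^2 = 6^2 = 36
Sum = 64 + 36 = 100

100


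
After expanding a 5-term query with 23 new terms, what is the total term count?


Original terms: 5
Expansion terms: 23
Total = 5 + 23 = 28

28


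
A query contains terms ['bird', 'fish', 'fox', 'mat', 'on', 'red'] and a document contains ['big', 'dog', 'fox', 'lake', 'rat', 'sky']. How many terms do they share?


Query terms: ['bird', 'fish', 'fox', 'mat', 'on', 'red']
Document terms: ['big', 'dog', 'fox', 'lake', 'rat', 'sky']
Common terms: ['fox']
Overlap count = 1

1


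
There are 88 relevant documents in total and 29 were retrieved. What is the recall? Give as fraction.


Recall = retrieved_relevant / total_relevant
= 29 / 88
= 29 / (29 + 59)
= 29/88

29/88


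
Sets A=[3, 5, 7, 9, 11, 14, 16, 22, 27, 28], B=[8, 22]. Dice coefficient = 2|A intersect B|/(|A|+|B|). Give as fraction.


A intersect B = [22]
|A intersect B| = 1
|A| = 10, |B| = 2
Dice = 2*1 / (10+2)
= 2 / 12 = 1/6

1/6


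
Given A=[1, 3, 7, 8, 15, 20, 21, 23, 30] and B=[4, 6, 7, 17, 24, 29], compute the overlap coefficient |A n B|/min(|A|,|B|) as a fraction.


A intersect B = [7]
|A intersect B| = 1
min(|A|, |B|) = min(9, 6) = 6
Overlap = 1 / 6 = 1/6

1/6


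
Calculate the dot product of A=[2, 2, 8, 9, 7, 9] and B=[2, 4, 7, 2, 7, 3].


Dot product = sum of element-wise products
A[0]*B[0] = 2*2 = 4
A[1]*B[1] = 2*4 = 8
A[2]*B[2] = 8*7 = 56
A[3]*B[3] = 9*2 = 18
A[4]*B[4] = 7*7 = 49
A[5]*B[5] = 9*3 = 27
Sum = 4 + 8 + 56 + 18 + 49 + 27 = 162

162


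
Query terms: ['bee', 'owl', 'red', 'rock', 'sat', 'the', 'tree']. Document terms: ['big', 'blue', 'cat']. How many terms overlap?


Query terms: ['bee', 'owl', 'red', 'rock', 'sat', 'the', 'tree']
Document terms: ['big', 'blue', 'cat']
Common terms: []
Overlap count = 0

0


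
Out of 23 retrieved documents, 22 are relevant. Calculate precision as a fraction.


Precision = relevant_retrieved / total_retrieved
= 22 / 23
= 22 / (22 + 1)
= 22/23

22/23


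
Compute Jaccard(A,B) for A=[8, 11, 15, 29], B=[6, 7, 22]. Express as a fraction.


A intersect B = []
|A intersect B| = 0
A union B = [6, 7, 8, 11, 15, 22, 29]
|A union B| = 7
Jaccard = 0/7 = 0

0


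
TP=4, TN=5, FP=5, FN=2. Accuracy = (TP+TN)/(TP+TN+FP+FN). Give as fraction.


Accuracy = (TP + TN) / (TP + TN + FP + FN)
TP + TN = 4 + 5 = 9
Total = 4 + 5 + 5 + 2 = 16
Accuracy = 9 / 16 = 9/16

9/16


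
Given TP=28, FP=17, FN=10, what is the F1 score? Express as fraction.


F1 = 2 * P * R / (P + R)
P = TP/(TP+FP) = 28/45 = 28/45
R = TP/(TP+FN) = 28/38 = 14/19
2 * P * R = 2 * 28/45 * 14/19 = 784/855
P + R = 28/45 + 14/19 = 1162/855
F1 = 784/855 / 1162/855 = 56/83

56/83


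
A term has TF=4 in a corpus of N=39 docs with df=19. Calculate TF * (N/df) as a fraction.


TF * (N/df)
= 4 * (39/19)
= 4 * 39/19
= 156/19

156/19


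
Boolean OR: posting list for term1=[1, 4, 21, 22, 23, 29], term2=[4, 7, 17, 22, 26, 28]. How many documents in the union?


Boolean OR: find union of posting lists
term1 docs: [1, 4, 21, 22, 23, 29]
term2 docs: [4, 7, 17, 22, 26, 28]
Union: [1, 4, 7, 17, 21, 22, 23, 26, 28, 29]
|union| = 10

10


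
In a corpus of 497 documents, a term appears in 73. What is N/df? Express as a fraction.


IDF ratio = N / df
= 497 / 73
= 497/73

497/73


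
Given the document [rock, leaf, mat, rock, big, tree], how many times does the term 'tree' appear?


Document has 6 words
Scanning for 'tree':
Found at positions: [5]
Count = 1

1


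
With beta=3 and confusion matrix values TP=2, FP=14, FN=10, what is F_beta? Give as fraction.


P = TP/(TP+FP) = 2/16 = 1/8
R = TP/(TP+FN) = 2/12 = 1/6
beta^2 = 3^2 = 9
(1 + beta^2) = 10
Numerator = (1+beta^2)*P*R = 5/24
Denominator = beta^2*P + R = 9/8 + 1/6 = 31/24
F_beta = 5/31

5/31


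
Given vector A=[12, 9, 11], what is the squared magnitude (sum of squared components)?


|A|^2 = sum of squared components
A[0]^2 = 12^2 = 144
A[1]^2 = 9^2 = 81
A[2]^2 = 11^2 = 121
Sum = 144 + 81 + 121 = 346

346


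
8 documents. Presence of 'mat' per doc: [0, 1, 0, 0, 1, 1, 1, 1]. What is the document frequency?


Checking each document for 'mat':
Doc 1: absent
Doc 2: present
Doc 3: absent
Doc 4: absent
Doc 5: present
Doc 6: present
Doc 7: present
Doc 8: present
df = sum of presences = 0 + 1 + 0 + 0 + 1 + 1 + 1 + 1 = 5

5


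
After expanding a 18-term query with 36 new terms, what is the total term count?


Original terms: 18
Expansion terms: 36
Total = 18 + 36 = 54

54


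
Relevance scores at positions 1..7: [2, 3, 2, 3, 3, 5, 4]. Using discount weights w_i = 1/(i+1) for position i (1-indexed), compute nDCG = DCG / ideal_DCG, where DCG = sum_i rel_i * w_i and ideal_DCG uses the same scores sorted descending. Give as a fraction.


Position discount weights w_i = 1/(i+1) for i=1..7:
Weights = [1/2, 1/3, 1/4, 1/5, 1/6, 1/7, 1/8]
Actual relevance: [2, 3, 2, 3, 3, 5, 4]
DCG = 2/2 + 3/3 + 2/4 + 3/5 + 3/6 + 5/7 + 4/8 = 337/70
Ideal relevance (sorted desc): [5, 4, 3, 3, 3, 2, 2]
Ideal DCG = 5/2 + 4/3 + 3/4 + 3/5 + 3/6 + 2/7 + 2/8 = 653/105
nDCG = DCG / ideal_DCG = 337/70 / 653/105 = 1011/1306

1011/1306


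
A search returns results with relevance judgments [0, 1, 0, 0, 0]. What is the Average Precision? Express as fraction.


Computing P@k for each relevant position:
Position 1: not relevant
Position 2: relevant, P@2 = 1/2 = 1/2
Position 3: not relevant
Position 4: not relevant
Position 5: not relevant
Sum of P@k = 1/2 = 1/2
AP = 1/2 / 1 = 1/2

1/2


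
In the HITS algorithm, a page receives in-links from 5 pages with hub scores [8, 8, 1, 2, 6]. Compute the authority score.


Authority = sum of hub scores of in-linkers
In-link 1: hub score = 8
In-link 2: hub score = 8
In-link 3: hub score = 1
In-link 4: hub score = 2
In-link 5: hub score = 6
Authority = 8 + 8 + 1 + 2 + 6 = 25

25


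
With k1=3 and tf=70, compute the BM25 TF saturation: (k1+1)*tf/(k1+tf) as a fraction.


BM25 TF component = (k1+1)*tf / (k1+tf)
k1 = 3, tf = 70
Numerator = (3+1)*70 = 280
Denominator = 3 + 70 = 73
= 280/73 = 280/73

280/73


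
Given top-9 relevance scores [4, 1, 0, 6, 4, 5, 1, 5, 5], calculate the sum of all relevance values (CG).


Cumulative Gain = sum of relevance scores
Position 1: rel=4, running sum=4
Position 2: rel=1, running sum=5
Position 3: rel=0, running sum=5
Position 4: rel=6, running sum=11
Position 5: rel=4, running sum=15
Position 6: rel=5, running sum=20
Position 7: rel=1, running sum=21
Position 8: rel=5, running sum=26
Position 9: rel=5, running sum=31
CG = 31

31


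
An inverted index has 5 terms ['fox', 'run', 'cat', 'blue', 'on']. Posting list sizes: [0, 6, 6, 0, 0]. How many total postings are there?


Summing posting list sizes:
'fox': 0 postings
'run': 6 postings
'cat': 6 postings
'blue': 0 postings
'on': 0 postings
Total = 0 + 6 + 6 + 0 + 0 = 12

12


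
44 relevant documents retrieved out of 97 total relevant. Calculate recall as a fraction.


Recall = retrieved_relevant / total_relevant
= 44 / 97
= 44 / (44 + 53)
= 44/97

44/97


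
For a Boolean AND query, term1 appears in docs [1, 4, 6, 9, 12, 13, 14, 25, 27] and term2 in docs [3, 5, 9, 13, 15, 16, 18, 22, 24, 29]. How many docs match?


Boolean AND: find intersection of posting lists
term1 docs: [1, 4, 6, 9, 12, 13, 14, 25, 27]
term2 docs: [3, 5, 9, 13, 15, 16, 18, 22, 24, 29]
Intersection: [9, 13]
|intersection| = 2

2


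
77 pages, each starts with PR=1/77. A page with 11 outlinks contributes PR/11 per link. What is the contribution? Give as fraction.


Initial PR = 1/77 = 1/77
Outlinks = 11
Contribution per link = PR / outlinks
= 1/77 / 11
= 1/847

1/847


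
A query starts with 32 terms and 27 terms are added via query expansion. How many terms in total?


Original terms: 32
Expansion terms: 27
Total = 32 + 27 = 59

59


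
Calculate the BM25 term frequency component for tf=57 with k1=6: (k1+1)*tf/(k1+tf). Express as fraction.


BM25 TF component = (k1+1)*tf / (k1+tf)
k1 = 6, tf = 57
Numerator = (6+1)*57 = 399
Denominator = 6 + 57 = 63
= 399/63 = 19/3

19/3


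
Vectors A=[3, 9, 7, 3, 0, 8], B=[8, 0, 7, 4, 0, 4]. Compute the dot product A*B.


Dot product = sum of element-wise products
A[0]*B[0] = 3*8 = 24
A[1]*B[1] = 9*0 = 0
A[2]*B[2] = 7*7 = 49
A[3]*B[3] = 3*4 = 12
A[4]*B[4] = 0*0 = 0
A[5]*B[5] = 8*4 = 32
Sum = 24 + 0 + 49 + 12 + 0 + 32 = 117

117


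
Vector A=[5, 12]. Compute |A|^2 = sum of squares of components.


|A|^2 = sum of squared components
A[0]^2 = 5^2 = 25
A[1]^2 = 12^2 = 144
Sum = 25 + 144 = 169

169


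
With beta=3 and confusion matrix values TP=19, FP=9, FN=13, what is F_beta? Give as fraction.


P = TP/(TP+FP) = 19/28 = 19/28
R = TP/(TP+FN) = 19/32 = 19/32
beta^2 = 3^2 = 9
(1 + beta^2) = 10
Numerator = (1+beta^2)*P*R = 1805/448
Denominator = beta^2*P + R = 171/28 + 19/32 = 1501/224
F_beta = 95/158

95/158


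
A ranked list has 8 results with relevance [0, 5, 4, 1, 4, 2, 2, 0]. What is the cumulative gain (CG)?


Cumulative Gain = sum of relevance scores
Position 1: rel=0, running sum=0
Position 2: rel=5, running sum=5
Position 3: rel=4, running sum=9
Position 4: rel=1, running sum=10
Position 5: rel=4, running sum=14
Position 6: rel=2, running sum=16
Position 7: rel=2, running sum=18
Position 8: rel=0, running sum=18
CG = 18

18


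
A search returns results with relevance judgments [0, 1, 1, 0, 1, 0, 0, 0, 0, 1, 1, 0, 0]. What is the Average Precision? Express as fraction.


Computing P@k for each relevant position:
Position 1: not relevant
Position 2: relevant, P@2 = 1/2 = 1/2
Position 3: relevant, P@3 = 2/3 = 2/3
Position 4: not relevant
Position 5: relevant, P@5 = 3/5 = 3/5
Position 6: not relevant
Position 7: not relevant
Position 8: not relevant
Position 9: not relevant
Position 10: relevant, P@10 = 4/10 = 2/5
Position 11: relevant, P@11 = 5/11 = 5/11
Position 12: not relevant
Position 13: not relevant
Sum of P@k = 1/2 + 2/3 + 3/5 + 2/5 + 5/11 = 173/66
AP = 173/66 / 5 = 173/330

173/330


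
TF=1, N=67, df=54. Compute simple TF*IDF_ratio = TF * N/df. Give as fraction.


TF * (N/df)
= 1 * (67/54)
= 1 * 67/54
= 67/54

67/54


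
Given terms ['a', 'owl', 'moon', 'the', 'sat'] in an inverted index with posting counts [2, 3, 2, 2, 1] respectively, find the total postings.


Summing posting list sizes:
'a': 2 postings
'owl': 3 postings
'moon': 2 postings
'the': 2 postings
'sat': 1 postings
Total = 2 + 3 + 2 + 2 + 1 = 10

10


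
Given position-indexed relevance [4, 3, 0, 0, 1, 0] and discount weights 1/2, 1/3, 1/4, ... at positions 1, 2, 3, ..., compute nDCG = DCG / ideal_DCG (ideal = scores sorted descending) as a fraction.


Position discount weights w_i = 1/(i+1) for i=1..6:
Weights = [1/2, 1/3, 1/4, 1/5, 1/6, 1/7]
Actual relevance: [4, 3, 0, 0, 1, 0]
DCG = 4/2 + 3/3 + 0/4 + 0/5 + 1/6 + 0/7 = 19/6
Ideal relevance (sorted desc): [4, 3, 1, 0, 0, 0]
Ideal DCG = 4/2 + 3/3 + 1/4 + 0/5 + 0/6 + 0/7 = 13/4
nDCG = DCG / ideal_DCG = 19/6 / 13/4 = 38/39

38/39


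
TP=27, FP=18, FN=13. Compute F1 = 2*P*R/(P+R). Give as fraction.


F1 = 2 * P * R / (P + R)
P = TP/(TP+FP) = 27/45 = 3/5
R = TP/(TP+FN) = 27/40 = 27/40
2 * P * R = 2 * 3/5 * 27/40 = 81/100
P + R = 3/5 + 27/40 = 51/40
F1 = 81/100 / 51/40 = 54/85

54/85


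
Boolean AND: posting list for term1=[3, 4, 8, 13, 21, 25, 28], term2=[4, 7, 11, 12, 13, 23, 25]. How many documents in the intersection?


Boolean AND: find intersection of posting lists
term1 docs: [3, 4, 8, 13, 21, 25, 28]
term2 docs: [4, 7, 11, 12, 13, 23, 25]
Intersection: [4, 13, 25]
|intersection| = 3

3


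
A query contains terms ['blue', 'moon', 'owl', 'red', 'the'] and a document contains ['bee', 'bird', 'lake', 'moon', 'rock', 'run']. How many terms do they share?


Query terms: ['blue', 'moon', 'owl', 'red', 'the']
Document terms: ['bee', 'bird', 'lake', 'moon', 'rock', 'run']
Common terms: ['moon']
Overlap count = 1

1


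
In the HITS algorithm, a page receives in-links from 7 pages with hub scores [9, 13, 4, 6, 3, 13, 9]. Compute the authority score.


Authority = sum of hub scores of in-linkers
In-link 1: hub score = 9
In-link 2: hub score = 13
In-link 3: hub score = 4
In-link 4: hub score = 6
In-link 5: hub score = 3
In-link 6: hub score = 13
In-link 7: hub score = 9
Authority = 9 + 13 + 4 + 6 + 3 + 13 + 9 = 57

57


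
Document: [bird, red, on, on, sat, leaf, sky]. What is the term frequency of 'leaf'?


Document has 7 words
Scanning for 'leaf':
Found at positions: [5]
Count = 1

1


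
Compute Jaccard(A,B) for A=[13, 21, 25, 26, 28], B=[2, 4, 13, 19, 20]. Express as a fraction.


A intersect B = [13]
|A intersect B| = 1
A union B = [2, 4, 13, 19, 20, 21, 25, 26, 28]
|A union B| = 9
Jaccard = 1/9 = 1/9

1/9


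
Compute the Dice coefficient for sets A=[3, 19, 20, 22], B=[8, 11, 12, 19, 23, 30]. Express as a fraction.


A intersect B = [19]
|A intersect B| = 1
|A| = 4, |B| = 6
Dice = 2*1 / (4+6)
= 2 / 10 = 1/5

1/5


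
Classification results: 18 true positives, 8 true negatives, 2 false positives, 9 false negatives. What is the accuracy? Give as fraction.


Accuracy = (TP + TN) / (TP + TN + FP + FN)
TP + TN = 18 + 8 = 26
Total = 18 + 8 + 2 + 9 = 37
Accuracy = 26 / 37 = 26/37

26/37


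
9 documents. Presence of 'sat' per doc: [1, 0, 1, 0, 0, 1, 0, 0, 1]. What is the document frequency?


Checking each document for 'sat':
Doc 1: present
Doc 2: absent
Doc 3: present
Doc 4: absent
Doc 5: absent
Doc 6: present
Doc 7: absent
Doc 8: absent
Doc 9: present
df = sum of presences = 1 + 0 + 1 + 0 + 0 + 1 + 0 + 0 + 1 = 4

4


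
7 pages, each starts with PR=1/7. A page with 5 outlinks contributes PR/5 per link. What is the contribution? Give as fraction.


Initial PR = 1/7 = 1/7
Outlinks = 5
Contribution per link = PR / outlinks
= 1/7 / 5
= 1/35

1/35


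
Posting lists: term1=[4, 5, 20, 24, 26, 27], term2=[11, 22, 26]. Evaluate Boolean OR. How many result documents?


Boolean OR: find union of posting lists
term1 docs: [4, 5, 20, 24, 26, 27]
term2 docs: [11, 22, 26]
Union: [4, 5, 11, 20, 22, 24, 26, 27]
|union| = 8

8


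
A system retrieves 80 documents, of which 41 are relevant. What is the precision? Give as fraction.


Precision = relevant_retrieved / total_retrieved
= 41 / 80
= 41 / (41 + 39)
= 41/80

41/80


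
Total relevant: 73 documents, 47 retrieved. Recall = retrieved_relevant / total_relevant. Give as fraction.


Recall = retrieved_relevant / total_relevant
= 47 / 73
= 47 / (47 + 26)
= 47/73

47/73


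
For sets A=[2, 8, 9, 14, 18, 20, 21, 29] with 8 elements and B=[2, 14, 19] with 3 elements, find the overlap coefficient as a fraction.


A intersect B = [2, 14]
|A intersect B| = 2
min(|A|, |B|) = min(8, 3) = 3
Overlap = 2 / 3 = 2/3

2/3


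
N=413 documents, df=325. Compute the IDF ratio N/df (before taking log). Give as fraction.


IDF ratio = N / df
= 413 / 325
= 413/325

413/325


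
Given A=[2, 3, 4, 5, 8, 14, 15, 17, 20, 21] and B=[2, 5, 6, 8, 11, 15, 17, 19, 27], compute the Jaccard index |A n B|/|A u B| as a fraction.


A intersect B = [2, 5, 8, 15, 17]
|A intersect B| = 5
A union B = [2, 3, 4, 5, 6, 8, 11, 14, 15, 17, 19, 20, 21, 27]
|A union B| = 14
Jaccard = 5/14 = 5/14

5/14


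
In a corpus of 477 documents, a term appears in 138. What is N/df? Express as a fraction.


IDF ratio = N / df
= 477 / 138
= 159/46

159/46


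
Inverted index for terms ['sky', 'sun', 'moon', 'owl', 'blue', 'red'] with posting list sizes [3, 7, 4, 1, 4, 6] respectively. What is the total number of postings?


Summing posting list sizes:
'sky': 3 postings
'sun': 7 postings
'moon': 4 postings
'owl': 1 postings
'blue': 4 postings
'red': 6 postings
Total = 3 + 7 + 4 + 1 + 4 + 6 = 25

25


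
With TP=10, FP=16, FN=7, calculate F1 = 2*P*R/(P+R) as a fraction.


F1 = 2 * P * R / (P + R)
P = TP/(TP+FP) = 10/26 = 5/13
R = TP/(TP+FN) = 10/17 = 10/17
2 * P * R = 2 * 5/13 * 10/17 = 100/221
P + R = 5/13 + 10/17 = 215/221
F1 = 100/221 / 215/221 = 20/43

20/43


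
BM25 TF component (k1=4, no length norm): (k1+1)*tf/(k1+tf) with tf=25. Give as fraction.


BM25 TF component = (k1+1)*tf / (k1+tf)
k1 = 4, tf = 25
Numerator = (4+1)*25 = 125
Denominator = 4 + 25 = 29
= 125/29 = 125/29

125/29


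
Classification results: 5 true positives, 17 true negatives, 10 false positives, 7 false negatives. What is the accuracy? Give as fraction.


Accuracy = (TP + TN) / (TP + TN + FP + FN)
TP + TN = 5 + 17 = 22
Total = 5 + 17 + 10 + 7 = 39
Accuracy = 22 / 39 = 22/39

22/39


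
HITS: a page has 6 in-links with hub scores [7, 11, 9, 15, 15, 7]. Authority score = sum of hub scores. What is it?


Authority = sum of hub scores of in-linkers
In-link 1: hub score = 7
In-link 2: hub score = 11
In-link 3: hub score = 9
In-link 4: hub score = 15
In-link 5: hub score = 15
In-link 6: hub score = 7
Authority = 7 + 11 + 9 + 15 + 15 + 7 = 64

64


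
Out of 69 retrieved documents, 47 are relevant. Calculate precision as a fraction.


Precision = relevant_retrieved / total_retrieved
= 47 / 69
= 47 / (47 + 22)
= 47/69

47/69


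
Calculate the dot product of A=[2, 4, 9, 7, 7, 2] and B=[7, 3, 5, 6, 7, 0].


Dot product = sum of element-wise products
A[0]*B[0] = 2*7 = 14
A[1]*B[1] = 4*3 = 12
A[2]*B[2] = 9*5 = 45
A[3]*B[3] = 7*6 = 42
A[4]*B[4] = 7*7 = 49
A[5]*B[5] = 2*0 = 0
Sum = 14 + 12 + 45 + 42 + 49 + 0 = 162

162


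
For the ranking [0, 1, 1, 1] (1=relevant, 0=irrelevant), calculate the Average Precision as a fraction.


Computing P@k for each relevant position:
Position 1: not relevant
Position 2: relevant, P@2 = 1/2 = 1/2
Position 3: relevant, P@3 = 2/3 = 2/3
Position 4: relevant, P@4 = 3/4 = 3/4
Sum of P@k = 1/2 + 2/3 + 3/4 = 23/12
AP = 23/12 / 3 = 23/36

23/36


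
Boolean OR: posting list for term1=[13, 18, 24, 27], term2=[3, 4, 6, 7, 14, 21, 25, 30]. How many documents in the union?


Boolean OR: find union of posting lists
term1 docs: [13, 18, 24, 27]
term2 docs: [3, 4, 6, 7, 14, 21, 25, 30]
Union: [3, 4, 6, 7, 13, 14, 18, 21, 24, 25, 27, 30]
|union| = 12

12


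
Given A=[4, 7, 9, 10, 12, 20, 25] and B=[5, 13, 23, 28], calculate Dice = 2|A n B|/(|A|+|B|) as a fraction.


A intersect B = []
|A intersect B| = 0
|A| = 7, |B| = 4
Dice = 2*0 / (7+4)
= 0 / 11 = 0

0


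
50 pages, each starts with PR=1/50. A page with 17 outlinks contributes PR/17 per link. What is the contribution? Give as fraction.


Initial PR = 1/50 = 1/50
Outlinks = 17
Contribution per link = PR / outlinks
= 1/50 / 17
= 1/850

1/850


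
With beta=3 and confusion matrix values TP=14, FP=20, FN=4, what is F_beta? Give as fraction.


P = TP/(TP+FP) = 14/34 = 7/17
R = TP/(TP+FN) = 14/18 = 7/9
beta^2 = 3^2 = 9
(1 + beta^2) = 10
Numerator = (1+beta^2)*P*R = 490/153
Denominator = beta^2*P + R = 63/17 + 7/9 = 686/153
F_beta = 5/7

5/7


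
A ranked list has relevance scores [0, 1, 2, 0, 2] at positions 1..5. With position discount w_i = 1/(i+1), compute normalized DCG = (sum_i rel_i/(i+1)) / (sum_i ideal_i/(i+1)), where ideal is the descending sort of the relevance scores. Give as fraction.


Position discount weights w_i = 1/(i+1) for i=1..5:
Weights = [1/2, 1/3, 1/4, 1/5, 1/6]
Actual relevance: [0, 1, 2, 0, 2]
DCG = 0/2 + 1/3 + 2/4 + 0/5 + 2/6 = 7/6
Ideal relevance (sorted desc): [2, 2, 1, 0, 0]
Ideal DCG = 2/2 + 2/3 + 1/4 + 0/5 + 0/6 = 23/12
nDCG = DCG / ideal_DCG = 7/6 / 23/12 = 14/23

14/23


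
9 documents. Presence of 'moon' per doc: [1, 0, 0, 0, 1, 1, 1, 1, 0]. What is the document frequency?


Checking each document for 'moon':
Doc 1: present
Doc 2: absent
Doc 3: absent
Doc 4: absent
Doc 5: present
Doc 6: present
Doc 7: present
Doc 8: present
Doc 9: absent
df = sum of presences = 1 + 0 + 0 + 0 + 1 + 1 + 1 + 1 + 0 = 5

5


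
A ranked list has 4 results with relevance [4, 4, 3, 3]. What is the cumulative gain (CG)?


Cumulative Gain = sum of relevance scores
Position 1: rel=4, running sum=4
Position 2: rel=4, running sum=8
Position 3: rel=3, running sum=11
Position 4: rel=3, running sum=14
CG = 14

14


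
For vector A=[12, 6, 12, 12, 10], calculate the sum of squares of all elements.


|A|^2 = sum of squared components
A[0]^2 = 12^2 = 144
A[1]^2 = 6^2 = 36
A[2]^2 = 12^2 = 144
A[3]^2 = 12^2 = 144
A[4]^2 = 10^2 = 100
Sum = 144 + 36 + 144 + 144 + 100 = 568

568


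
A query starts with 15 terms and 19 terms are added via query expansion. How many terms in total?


Original terms: 15
Expansion terms: 19
Total = 15 + 19 = 34

34


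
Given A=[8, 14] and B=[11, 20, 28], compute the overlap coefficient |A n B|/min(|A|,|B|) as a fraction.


A intersect B = []
|A intersect B| = 0
min(|A|, |B|) = min(2, 3) = 2
Overlap = 0 / 2 = 0

0


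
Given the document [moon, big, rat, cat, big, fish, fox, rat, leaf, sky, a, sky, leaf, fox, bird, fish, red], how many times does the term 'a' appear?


Document has 17 words
Scanning for 'a':
Found at positions: [10]
Count = 1

1


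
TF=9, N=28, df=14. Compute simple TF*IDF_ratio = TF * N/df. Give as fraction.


TF * (N/df)
= 9 * (28/14)
= 9 * 2
= 18

18


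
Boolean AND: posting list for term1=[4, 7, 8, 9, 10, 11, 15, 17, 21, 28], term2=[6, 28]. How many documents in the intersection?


Boolean AND: find intersection of posting lists
term1 docs: [4, 7, 8, 9, 10, 11, 15, 17, 21, 28]
term2 docs: [6, 28]
Intersection: [28]
|intersection| = 1

1


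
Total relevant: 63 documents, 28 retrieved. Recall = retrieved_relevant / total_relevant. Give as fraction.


Recall = retrieved_relevant / total_relevant
= 28 / 63
= 28 / (28 + 35)
= 4/9

4/9


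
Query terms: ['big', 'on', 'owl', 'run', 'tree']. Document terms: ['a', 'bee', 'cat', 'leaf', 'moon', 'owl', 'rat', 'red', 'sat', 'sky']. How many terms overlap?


Query terms: ['big', 'on', 'owl', 'run', 'tree']
Document terms: ['a', 'bee', 'cat', 'leaf', 'moon', 'owl', 'rat', 'red', 'sat', 'sky']
Common terms: ['owl']
Overlap count = 1

1


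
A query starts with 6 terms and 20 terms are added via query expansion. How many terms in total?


Original terms: 6
Expansion terms: 20
Total = 6 + 20 = 26

26


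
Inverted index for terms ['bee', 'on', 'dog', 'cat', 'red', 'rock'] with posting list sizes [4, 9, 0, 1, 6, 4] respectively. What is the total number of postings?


Summing posting list sizes:
'bee': 4 postings
'on': 9 postings
'dog': 0 postings
'cat': 1 postings
'red': 6 postings
'rock': 4 postings
Total = 4 + 9 + 0 + 1 + 6 + 4 = 24

24


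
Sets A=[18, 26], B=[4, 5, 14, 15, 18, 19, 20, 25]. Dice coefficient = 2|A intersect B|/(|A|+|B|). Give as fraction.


A intersect B = [18]
|A intersect B| = 1
|A| = 2, |B| = 8
Dice = 2*1 / (2+8)
= 2 / 10 = 1/5

1/5


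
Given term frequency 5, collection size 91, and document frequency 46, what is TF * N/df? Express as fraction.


TF * (N/df)
= 5 * (91/46)
= 5 * 91/46
= 455/46

455/46


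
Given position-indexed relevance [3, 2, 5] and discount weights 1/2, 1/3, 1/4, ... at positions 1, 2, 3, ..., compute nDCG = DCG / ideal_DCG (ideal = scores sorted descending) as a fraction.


Position discount weights w_i = 1/(i+1) for i=1..3:
Weights = [1/2, 1/3, 1/4]
Actual relevance: [3, 2, 5]
DCG = 3/2 + 2/3 + 5/4 = 41/12
Ideal relevance (sorted desc): [5, 3, 2]
Ideal DCG = 5/2 + 3/3 + 2/4 = 4
nDCG = DCG / ideal_DCG = 41/12 / 4 = 41/48

41/48


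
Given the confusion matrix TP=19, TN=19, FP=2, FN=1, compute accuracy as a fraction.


Accuracy = (TP + TN) / (TP + TN + FP + FN)
TP + TN = 19 + 19 = 38
Total = 19 + 19 + 2 + 1 = 41
Accuracy = 38 / 41 = 38/41

38/41


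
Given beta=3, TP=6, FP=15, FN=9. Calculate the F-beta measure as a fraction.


P = TP/(TP+FP) = 6/21 = 2/7
R = TP/(TP+FN) = 6/15 = 2/5
beta^2 = 3^2 = 9
(1 + beta^2) = 10
Numerator = (1+beta^2)*P*R = 8/7
Denominator = beta^2*P + R = 18/7 + 2/5 = 104/35
F_beta = 5/13

5/13


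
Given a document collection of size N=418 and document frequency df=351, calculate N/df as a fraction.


IDF ratio = N / df
= 418 / 351
= 418/351

418/351


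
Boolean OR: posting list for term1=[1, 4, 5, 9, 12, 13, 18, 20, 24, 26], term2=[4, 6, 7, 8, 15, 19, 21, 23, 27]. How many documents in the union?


Boolean OR: find union of posting lists
term1 docs: [1, 4, 5, 9, 12, 13, 18, 20, 24, 26]
term2 docs: [4, 6, 7, 8, 15, 19, 21, 23, 27]
Union: [1, 4, 5, 6, 7, 8, 9, 12, 13, 15, 18, 19, 20, 21, 23, 24, 26, 27]
|union| = 18

18


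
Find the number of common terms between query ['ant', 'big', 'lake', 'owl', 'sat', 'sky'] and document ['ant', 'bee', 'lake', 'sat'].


Query terms: ['ant', 'big', 'lake', 'owl', 'sat', 'sky']
Document terms: ['ant', 'bee', 'lake', 'sat']
Common terms: ['ant', 'lake', 'sat']
Overlap count = 3

3


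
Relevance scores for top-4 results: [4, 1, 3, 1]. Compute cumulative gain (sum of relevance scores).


Cumulative Gain = sum of relevance scores
Position 1: rel=4, running sum=4
Position 2: rel=1, running sum=5
Position 3: rel=3, running sum=8
Position 4: rel=1, running sum=9
CG = 9

9


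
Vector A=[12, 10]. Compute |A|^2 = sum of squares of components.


|A|^2 = sum of squared components
A[0]^2 = 12^2 = 144
A[1]^2 = 10^2 = 100
Sum = 144 + 100 = 244

244


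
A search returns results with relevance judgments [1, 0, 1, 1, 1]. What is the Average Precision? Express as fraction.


Computing P@k for each relevant position:
Position 1: relevant, P@1 = 1/1 = 1
Position 2: not relevant
Position 3: relevant, P@3 = 2/3 = 2/3
Position 4: relevant, P@4 = 3/4 = 3/4
Position 5: relevant, P@5 = 4/5 = 4/5
Sum of P@k = 1 + 2/3 + 3/4 + 4/5 = 193/60
AP = 193/60 / 4 = 193/240

193/240


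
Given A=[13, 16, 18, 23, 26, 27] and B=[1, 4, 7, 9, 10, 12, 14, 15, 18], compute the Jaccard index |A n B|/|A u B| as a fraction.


A intersect B = [18]
|A intersect B| = 1
A union B = [1, 4, 7, 9, 10, 12, 13, 14, 15, 16, 18, 23, 26, 27]
|A union B| = 14
Jaccard = 1/14 = 1/14

1/14


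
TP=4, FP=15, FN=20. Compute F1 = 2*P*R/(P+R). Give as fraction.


F1 = 2 * P * R / (P + R)
P = TP/(TP+FP) = 4/19 = 4/19
R = TP/(TP+FN) = 4/24 = 1/6
2 * P * R = 2 * 4/19 * 1/6 = 4/57
P + R = 4/19 + 1/6 = 43/114
F1 = 4/57 / 43/114 = 8/43

8/43


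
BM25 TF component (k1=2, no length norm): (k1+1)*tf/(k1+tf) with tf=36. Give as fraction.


BM25 TF component = (k1+1)*tf / (k1+tf)
k1 = 2, tf = 36
Numerator = (2+1)*36 = 108
Denominator = 2 + 36 = 38
= 108/38 = 54/19

54/19


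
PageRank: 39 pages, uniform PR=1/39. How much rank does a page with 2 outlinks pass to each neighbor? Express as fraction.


Initial PR = 1/39 = 1/39
Outlinks = 2
Contribution per link = PR / outlinks
= 1/39 / 2
= 1/78

1/78


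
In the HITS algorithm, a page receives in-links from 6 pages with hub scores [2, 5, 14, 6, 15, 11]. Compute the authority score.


Authority = sum of hub scores of in-linkers
In-link 1: hub score = 2
In-link 2: hub score = 5
In-link 3: hub score = 14
In-link 4: hub score = 6
In-link 5: hub score = 15
In-link 6: hub score = 11
Authority = 2 + 5 + 14 + 6 + 15 + 11 = 53

53


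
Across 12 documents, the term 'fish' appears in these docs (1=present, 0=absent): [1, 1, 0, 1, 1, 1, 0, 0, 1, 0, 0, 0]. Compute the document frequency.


Checking each document for 'fish':
Doc 1: present
Doc 2: present
Doc 3: absent
Doc 4: present
Doc 5: present
Doc 6: present
Doc 7: absent
Doc 8: absent
Doc 9: present
Doc 10: absent
Doc 11: absent
Doc 12: absent
df = sum of presences = 1 + 1 + 0 + 1 + 1 + 1 + 0 + 0 + 1 + 0 + 0 + 0 = 6

6


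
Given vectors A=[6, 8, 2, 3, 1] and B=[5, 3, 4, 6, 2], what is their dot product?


Dot product = sum of element-wise products
A[0]*B[0] = 6*5 = 30
A[1]*B[1] = 8*3 = 24
A[2]*B[2] = 2*4 = 8
A[3]*B[3] = 3*6 = 18
A[4]*B[4] = 1*2 = 2
Sum = 30 + 24 + 8 + 18 + 2 = 82

82


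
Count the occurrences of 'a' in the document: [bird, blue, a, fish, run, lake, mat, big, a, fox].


Document has 10 words
Scanning for 'a':
Found at positions: [2, 8]
Count = 2

2


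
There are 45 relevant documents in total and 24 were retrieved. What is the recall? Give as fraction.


Recall = retrieved_relevant / total_relevant
= 24 / 45
= 24 / (24 + 21)
= 8/15

8/15


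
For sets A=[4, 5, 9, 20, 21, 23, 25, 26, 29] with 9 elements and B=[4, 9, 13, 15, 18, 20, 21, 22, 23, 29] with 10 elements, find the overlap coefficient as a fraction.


A intersect B = [4, 9, 20, 21, 23, 29]
|A intersect B| = 6
min(|A|, |B|) = min(9, 10) = 9
Overlap = 6 / 9 = 2/3

2/3


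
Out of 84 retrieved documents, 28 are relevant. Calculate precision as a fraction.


Precision = relevant_retrieved / total_retrieved
= 28 / 84
= 28 / (28 + 56)
= 1/3

1/3


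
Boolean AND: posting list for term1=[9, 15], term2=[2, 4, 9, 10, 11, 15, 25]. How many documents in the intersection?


Boolean AND: find intersection of posting lists
term1 docs: [9, 15]
term2 docs: [2, 4, 9, 10, 11, 15, 25]
Intersection: [9, 15]
|intersection| = 2

2


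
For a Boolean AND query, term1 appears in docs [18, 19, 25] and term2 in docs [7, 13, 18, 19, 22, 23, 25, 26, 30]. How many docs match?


Boolean AND: find intersection of posting lists
term1 docs: [18, 19, 25]
term2 docs: [7, 13, 18, 19, 22, 23, 25, 26, 30]
Intersection: [18, 19, 25]
|intersection| = 3

3


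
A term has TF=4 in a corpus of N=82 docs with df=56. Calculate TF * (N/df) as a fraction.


TF * (N/df)
= 4 * (82/56)
= 4 * 41/28
= 41/7

41/7


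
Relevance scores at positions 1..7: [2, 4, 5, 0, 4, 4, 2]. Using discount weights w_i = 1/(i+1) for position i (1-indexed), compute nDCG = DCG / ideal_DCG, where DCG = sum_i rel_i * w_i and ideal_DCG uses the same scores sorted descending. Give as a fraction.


Position discount weights w_i = 1/(i+1) for i=1..7:
Weights = [1/2, 1/3, 1/4, 1/5, 1/6, 1/7, 1/8]
Actual relevance: [2, 4, 5, 0, 4, 4, 2]
DCG = 2/2 + 4/3 + 5/4 + 0/5 + 4/6 + 4/7 + 2/8 = 71/14
Ideal relevance (sorted desc): [5, 4, 4, 4, 2, 2, 0]
Ideal DCG = 5/2 + 4/3 + 4/4 + 4/5 + 2/6 + 2/7 + 0/8 = 1313/210
nDCG = DCG / ideal_DCG = 71/14 / 1313/210 = 1065/1313

1065/1313


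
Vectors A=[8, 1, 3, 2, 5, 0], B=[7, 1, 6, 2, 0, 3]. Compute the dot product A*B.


Dot product = sum of element-wise products
A[0]*B[0] = 8*7 = 56
A[1]*B[1] = 1*1 = 1
A[2]*B[2] = 3*6 = 18
A[3]*B[3] = 2*2 = 4
A[4]*B[4] = 5*0 = 0
A[5]*B[5] = 0*3 = 0
Sum = 56 + 1 + 18 + 4 + 0 + 0 = 79

79


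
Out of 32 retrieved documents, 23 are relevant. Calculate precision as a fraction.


Precision = relevant_retrieved / total_retrieved
= 23 / 32
= 23 / (23 + 9)
= 23/32

23/32


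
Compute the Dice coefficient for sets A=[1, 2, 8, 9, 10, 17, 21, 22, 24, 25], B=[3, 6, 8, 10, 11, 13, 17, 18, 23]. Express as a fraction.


A intersect B = [8, 10, 17]
|A intersect B| = 3
|A| = 10, |B| = 9
Dice = 2*3 / (10+9)
= 6 / 19 = 6/19

6/19


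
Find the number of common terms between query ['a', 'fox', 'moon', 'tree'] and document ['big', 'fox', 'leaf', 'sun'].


Query terms: ['a', 'fox', 'moon', 'tree']
Document terms: ['big', 'fox', 'leaf', 'sun']
Common terms: ['fox']
Overlap count = 1

1


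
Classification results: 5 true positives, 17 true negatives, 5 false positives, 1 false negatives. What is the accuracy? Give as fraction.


Accuracy = (TP + TN) / (TP + TN + FP + FN)
TP + TN = 5 + 17 = 22
Total = 5 + 17 + 5 + 1 = 28
Accuracy = 22 / 28 = 11/14

11/14
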